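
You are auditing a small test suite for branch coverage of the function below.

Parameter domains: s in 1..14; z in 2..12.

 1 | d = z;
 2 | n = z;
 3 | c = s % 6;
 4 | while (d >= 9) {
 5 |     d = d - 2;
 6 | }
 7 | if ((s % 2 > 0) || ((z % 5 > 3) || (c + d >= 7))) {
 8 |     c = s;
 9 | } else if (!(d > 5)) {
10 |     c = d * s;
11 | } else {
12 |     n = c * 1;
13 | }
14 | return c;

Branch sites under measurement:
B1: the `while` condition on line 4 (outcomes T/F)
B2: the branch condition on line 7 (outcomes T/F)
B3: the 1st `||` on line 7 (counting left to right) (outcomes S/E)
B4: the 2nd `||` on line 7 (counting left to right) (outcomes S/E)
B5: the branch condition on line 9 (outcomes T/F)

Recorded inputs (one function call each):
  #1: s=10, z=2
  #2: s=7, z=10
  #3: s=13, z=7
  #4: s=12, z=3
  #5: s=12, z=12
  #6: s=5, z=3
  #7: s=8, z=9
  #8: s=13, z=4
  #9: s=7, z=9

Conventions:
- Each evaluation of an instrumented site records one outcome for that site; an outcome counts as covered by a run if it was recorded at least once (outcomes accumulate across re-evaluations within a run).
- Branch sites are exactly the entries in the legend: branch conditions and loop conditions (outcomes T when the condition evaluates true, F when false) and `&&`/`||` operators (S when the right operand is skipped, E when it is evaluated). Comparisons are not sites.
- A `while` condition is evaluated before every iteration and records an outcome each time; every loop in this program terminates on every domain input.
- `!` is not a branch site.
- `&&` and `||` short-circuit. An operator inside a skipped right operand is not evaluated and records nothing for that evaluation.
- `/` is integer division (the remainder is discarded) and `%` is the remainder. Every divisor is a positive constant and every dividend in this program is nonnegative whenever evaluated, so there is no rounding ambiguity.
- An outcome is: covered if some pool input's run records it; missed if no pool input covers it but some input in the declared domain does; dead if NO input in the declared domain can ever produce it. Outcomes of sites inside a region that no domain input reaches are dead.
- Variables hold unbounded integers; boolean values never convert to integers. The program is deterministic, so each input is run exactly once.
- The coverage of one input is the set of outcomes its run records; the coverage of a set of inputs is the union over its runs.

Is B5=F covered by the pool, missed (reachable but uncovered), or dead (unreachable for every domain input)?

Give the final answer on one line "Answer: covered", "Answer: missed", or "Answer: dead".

no pool input records B5=F
but domain input (s=6, z=6) does record it -> reachable, so missed

Answer: missed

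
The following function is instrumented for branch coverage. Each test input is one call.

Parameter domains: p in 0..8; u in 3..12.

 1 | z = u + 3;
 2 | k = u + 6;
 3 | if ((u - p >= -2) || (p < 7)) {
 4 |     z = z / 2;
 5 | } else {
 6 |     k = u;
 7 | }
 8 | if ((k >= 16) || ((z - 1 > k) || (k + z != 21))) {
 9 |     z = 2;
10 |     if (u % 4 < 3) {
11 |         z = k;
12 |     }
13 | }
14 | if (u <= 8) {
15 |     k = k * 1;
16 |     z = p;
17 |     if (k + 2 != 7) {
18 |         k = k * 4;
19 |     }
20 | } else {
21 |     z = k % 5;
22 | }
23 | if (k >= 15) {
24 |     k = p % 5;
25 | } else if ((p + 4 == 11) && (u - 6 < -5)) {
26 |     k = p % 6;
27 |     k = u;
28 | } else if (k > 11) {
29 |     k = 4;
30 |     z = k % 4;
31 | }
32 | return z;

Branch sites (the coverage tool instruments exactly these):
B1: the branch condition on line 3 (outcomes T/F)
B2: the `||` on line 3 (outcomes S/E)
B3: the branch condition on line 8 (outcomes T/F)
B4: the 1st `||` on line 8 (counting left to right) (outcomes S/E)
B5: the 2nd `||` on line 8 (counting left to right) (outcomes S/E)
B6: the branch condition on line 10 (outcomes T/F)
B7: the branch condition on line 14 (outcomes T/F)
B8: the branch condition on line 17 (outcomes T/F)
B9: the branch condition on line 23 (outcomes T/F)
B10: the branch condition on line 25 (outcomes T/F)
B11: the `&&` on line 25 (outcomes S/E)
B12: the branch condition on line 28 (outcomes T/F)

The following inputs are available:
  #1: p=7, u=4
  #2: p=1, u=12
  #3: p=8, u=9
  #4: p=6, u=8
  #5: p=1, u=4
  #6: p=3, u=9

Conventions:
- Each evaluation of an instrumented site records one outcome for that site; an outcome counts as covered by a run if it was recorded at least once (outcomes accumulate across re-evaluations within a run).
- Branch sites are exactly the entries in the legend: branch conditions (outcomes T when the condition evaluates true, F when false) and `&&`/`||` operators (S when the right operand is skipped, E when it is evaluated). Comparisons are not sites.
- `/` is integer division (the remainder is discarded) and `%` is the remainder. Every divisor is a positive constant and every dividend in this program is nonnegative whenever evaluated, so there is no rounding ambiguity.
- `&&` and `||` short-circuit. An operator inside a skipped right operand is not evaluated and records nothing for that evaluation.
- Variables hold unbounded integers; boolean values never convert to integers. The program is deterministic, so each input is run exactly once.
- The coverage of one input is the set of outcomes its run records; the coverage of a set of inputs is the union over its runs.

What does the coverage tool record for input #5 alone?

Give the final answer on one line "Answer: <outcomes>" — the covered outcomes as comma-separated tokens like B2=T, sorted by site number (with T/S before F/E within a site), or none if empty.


Simulating input #5 (p=1, u=4) step by step:
  B2->S, B1->T, B4->E, B5->E, B3->T, B6->T, B7->T, B8->T, B9->T
collecting distinct outcomes: B1=T, B2=S, B3=T, B4=E, B5=E, B6=T, B7=T, B8=T, B9=T
Answer: B1=T, B2=S, B3=T, B4=E, B5=E, B6=T, B7=T, B8=T, B9=T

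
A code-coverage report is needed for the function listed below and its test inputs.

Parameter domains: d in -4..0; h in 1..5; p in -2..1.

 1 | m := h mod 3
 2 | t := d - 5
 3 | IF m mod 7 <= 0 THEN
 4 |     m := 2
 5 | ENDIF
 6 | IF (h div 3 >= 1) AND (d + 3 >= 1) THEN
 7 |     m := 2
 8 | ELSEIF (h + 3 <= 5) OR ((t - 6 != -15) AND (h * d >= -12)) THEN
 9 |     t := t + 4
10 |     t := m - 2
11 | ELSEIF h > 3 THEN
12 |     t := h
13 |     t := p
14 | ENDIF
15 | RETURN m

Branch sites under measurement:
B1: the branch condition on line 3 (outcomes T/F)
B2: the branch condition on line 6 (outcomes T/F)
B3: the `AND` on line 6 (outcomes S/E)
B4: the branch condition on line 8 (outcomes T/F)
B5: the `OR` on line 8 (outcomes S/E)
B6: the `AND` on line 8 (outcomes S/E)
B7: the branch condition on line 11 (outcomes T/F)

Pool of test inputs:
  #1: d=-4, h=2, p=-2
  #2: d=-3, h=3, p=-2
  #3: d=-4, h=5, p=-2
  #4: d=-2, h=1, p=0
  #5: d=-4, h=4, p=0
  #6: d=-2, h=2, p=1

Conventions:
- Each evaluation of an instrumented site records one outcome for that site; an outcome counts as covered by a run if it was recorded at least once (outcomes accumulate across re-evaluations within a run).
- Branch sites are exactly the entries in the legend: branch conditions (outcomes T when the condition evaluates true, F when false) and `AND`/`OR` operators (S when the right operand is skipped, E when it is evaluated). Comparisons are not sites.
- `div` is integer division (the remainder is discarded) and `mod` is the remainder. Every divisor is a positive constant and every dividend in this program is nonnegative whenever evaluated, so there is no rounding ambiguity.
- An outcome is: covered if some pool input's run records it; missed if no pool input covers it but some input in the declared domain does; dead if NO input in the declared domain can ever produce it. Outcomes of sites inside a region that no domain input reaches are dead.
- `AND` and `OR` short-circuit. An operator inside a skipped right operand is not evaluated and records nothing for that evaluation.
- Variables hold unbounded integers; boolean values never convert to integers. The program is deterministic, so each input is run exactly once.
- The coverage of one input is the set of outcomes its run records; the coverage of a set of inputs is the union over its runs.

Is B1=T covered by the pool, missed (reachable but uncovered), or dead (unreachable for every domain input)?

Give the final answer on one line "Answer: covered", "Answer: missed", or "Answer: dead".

B1=T is recorded by pool input(s) 2 -> covered

Answer: covered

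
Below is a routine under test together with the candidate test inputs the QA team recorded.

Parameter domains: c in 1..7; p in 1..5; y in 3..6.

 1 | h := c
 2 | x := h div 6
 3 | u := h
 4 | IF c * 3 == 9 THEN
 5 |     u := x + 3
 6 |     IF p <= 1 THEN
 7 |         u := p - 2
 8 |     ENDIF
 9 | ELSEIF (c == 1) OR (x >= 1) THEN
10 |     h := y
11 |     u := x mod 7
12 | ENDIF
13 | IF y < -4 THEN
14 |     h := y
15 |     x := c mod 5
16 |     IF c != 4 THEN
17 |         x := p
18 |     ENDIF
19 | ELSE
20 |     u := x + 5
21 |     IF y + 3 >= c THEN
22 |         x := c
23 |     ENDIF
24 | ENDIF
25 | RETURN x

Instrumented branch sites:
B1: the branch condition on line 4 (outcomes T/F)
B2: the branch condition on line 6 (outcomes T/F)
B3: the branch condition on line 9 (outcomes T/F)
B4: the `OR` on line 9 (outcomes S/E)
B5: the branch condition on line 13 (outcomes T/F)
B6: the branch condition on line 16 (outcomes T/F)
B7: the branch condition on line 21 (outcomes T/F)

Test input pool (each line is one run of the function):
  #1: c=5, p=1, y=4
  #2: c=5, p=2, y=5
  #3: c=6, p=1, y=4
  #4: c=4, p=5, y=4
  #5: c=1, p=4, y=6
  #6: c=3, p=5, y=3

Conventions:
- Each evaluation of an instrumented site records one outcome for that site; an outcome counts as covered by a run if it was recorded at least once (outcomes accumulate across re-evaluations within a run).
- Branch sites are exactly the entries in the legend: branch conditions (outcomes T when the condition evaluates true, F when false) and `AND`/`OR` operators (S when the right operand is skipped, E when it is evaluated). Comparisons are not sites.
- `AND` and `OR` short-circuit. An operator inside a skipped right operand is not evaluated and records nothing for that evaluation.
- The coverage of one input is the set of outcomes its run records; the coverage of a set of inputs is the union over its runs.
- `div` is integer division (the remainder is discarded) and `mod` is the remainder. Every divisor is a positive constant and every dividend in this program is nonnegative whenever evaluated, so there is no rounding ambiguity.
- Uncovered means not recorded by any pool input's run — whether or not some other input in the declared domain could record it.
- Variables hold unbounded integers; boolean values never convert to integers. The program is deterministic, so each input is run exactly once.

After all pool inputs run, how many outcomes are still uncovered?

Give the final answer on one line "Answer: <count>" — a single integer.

input #1 (c=5, p=1, y=4): events B1->F, B4->E, B3->F, B5->F, B7->T; covers B1=F, B3=F, B4=E, B5=F, B7=T
input #2 (c=5, p=2, y=5): events B1->F, B4->E, B3->F, B5->F, B7->T; covers B1=F, B3=F, B4=E, B5=F, B7=T
input #3 (c=6, p=1, y=4): events B1->F, B4->E, B3->T, B5->F, B7->T; covers B1=F, B3=T, B4=E, B5=F, B7=T
input #4 (c=4, p=5, y=4): events B1->F, B4->E, B3->F, B5->F, B7->T; covers B1=F, B3=F, B4=E, B5=F, B7=T
input #5 (c=1, p=4, y=6): events B1->F, B4->S, B3->T, B5->F, B7->T; covers B1=F, B3=T, B4=S, B5=F, B7=T
input #6 (c=3, p=5, y=3): events B1->T, B2->F, B5->F, B7->T; covers B1=T, B2=F, B5=F, B7=T
union over the pool: B1=T, B1=F, B2=F, B3=T, B3=F, B4=S, B4=E, B5=F, B7=T
uncovered (5 of 14): B2=T, B5=T, B6=T, B6=F, B7=F

Answer: 5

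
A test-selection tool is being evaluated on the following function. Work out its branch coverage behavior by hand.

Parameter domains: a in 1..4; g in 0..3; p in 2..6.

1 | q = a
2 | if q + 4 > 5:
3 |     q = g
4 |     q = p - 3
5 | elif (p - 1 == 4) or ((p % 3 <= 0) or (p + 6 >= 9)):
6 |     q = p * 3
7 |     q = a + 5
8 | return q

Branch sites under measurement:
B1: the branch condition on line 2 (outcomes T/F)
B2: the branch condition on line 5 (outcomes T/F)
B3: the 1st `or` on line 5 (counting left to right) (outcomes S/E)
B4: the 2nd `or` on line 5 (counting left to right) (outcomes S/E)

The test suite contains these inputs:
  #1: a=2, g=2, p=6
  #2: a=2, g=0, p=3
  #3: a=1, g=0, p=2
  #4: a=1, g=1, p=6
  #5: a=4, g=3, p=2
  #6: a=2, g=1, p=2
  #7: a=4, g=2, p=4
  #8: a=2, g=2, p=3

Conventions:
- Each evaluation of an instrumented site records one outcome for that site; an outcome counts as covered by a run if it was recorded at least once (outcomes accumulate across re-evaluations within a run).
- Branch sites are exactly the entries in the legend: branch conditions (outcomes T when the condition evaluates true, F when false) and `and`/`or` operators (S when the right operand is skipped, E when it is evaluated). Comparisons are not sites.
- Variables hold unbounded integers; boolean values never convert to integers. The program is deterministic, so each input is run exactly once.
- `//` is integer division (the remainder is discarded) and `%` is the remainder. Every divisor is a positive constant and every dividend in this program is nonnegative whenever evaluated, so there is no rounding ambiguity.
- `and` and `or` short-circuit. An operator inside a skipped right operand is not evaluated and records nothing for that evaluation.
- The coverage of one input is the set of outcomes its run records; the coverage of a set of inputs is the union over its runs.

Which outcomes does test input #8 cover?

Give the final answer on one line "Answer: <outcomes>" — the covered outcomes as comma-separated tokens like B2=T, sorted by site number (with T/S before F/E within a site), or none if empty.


Tracing the run of input #8 (a=2, g=2, p=3):
  B1->T
deduplicating events, the covered set is: B1=T
Answer: B1=T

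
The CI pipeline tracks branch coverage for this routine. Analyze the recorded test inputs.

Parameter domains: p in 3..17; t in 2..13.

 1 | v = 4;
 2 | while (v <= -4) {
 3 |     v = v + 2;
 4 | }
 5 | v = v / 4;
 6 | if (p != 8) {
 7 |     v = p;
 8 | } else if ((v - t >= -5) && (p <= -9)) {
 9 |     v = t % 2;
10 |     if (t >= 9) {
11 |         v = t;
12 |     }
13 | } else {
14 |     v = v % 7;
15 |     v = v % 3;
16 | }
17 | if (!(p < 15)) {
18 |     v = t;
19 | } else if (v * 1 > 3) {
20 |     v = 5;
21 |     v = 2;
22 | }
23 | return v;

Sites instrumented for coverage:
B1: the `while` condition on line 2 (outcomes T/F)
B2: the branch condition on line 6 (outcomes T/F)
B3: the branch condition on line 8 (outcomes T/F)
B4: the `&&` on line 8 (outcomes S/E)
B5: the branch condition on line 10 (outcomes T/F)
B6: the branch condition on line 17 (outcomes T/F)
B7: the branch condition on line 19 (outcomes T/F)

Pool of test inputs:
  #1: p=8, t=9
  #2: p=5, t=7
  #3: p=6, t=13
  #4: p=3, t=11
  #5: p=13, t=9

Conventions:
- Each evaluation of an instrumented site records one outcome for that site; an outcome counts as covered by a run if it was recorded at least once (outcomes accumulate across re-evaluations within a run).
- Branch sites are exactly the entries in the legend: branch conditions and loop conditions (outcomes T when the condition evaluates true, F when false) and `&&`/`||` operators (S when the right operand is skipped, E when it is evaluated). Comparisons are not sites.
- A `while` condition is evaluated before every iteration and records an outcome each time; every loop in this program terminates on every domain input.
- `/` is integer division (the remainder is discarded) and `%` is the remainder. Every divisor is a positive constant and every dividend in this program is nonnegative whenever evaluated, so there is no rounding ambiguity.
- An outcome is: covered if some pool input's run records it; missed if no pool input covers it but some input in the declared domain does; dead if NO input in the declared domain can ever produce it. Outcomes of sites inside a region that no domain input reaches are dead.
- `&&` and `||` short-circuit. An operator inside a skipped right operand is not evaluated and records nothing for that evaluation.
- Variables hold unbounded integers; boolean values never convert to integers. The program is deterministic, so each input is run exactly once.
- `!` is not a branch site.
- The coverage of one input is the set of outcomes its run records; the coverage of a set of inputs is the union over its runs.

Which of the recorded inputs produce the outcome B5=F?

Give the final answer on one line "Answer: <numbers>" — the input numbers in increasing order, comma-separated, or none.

input #1 (p=8, t=9): misses B5=F
input #2 (p=5, t=7): misses B5=F
input #3 (p=6, t=13): misses B5=F
input #4 (p=3, t=11): misses B5=F
input #5 (p=13, t=9): misses B5=F

Answer: none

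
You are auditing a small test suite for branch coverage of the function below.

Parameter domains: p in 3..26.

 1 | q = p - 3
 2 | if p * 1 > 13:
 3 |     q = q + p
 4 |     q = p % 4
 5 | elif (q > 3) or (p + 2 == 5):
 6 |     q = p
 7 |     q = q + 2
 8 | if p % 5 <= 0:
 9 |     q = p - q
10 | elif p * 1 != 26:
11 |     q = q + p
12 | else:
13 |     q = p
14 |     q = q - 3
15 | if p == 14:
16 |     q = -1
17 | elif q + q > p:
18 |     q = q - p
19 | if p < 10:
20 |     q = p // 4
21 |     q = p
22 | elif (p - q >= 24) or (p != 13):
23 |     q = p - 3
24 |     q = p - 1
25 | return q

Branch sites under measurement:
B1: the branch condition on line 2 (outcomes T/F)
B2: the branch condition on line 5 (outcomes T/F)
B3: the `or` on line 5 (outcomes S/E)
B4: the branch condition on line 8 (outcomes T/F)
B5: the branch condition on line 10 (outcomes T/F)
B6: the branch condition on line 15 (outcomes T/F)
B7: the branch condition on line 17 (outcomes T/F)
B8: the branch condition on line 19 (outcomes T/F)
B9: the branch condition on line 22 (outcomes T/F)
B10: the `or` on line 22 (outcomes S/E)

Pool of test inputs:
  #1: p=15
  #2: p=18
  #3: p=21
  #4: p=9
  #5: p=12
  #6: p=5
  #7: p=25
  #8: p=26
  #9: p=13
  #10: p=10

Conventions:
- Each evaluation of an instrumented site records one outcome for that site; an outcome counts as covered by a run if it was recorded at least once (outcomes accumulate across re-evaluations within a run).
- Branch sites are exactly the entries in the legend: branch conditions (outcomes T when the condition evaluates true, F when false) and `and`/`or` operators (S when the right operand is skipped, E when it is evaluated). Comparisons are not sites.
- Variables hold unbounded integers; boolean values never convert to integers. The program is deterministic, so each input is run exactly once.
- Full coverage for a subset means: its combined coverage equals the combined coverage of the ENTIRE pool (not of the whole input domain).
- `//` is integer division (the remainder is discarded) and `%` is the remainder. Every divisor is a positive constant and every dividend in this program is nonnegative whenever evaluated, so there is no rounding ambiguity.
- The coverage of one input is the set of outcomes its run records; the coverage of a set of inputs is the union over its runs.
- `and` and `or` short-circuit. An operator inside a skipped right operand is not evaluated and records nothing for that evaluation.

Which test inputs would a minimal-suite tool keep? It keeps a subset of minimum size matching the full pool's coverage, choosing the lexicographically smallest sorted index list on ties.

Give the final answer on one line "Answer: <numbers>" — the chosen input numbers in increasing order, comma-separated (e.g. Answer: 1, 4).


#1 (p=15) -> B1->T, B4->T, B6->F, B7->T, B8->F, B10->E, B9->T; covered: B1=T, B4=T, B6=F, B7=T, B8=F, B9=T, B10=E
#2 (p=18) -> B1->T, B4->F, B5->T, B6->F, B7->T, B8->F, B10->E, B9->T; covered: B1=T, B4=F, B5=T, B6=F, B7=T, B8=F, B9=T, B10=E
#3 (p=21) -> B1->T, B4->F, B5->T, B6->F, B7->T, B8->F, B10->E, B9->T; covered: B1=T, B4=F, B5=T, B6=F, B7=T, B8=F, B9=T, B10=E
#4 (p=9) -> B1->F, B3->S, B2->T, B4->F, B5->T, B6->F, B7->T, B8->T; covered: B1=F, B2=T, B3=S, B4=F, B5=T, B6=F, B7=T, B8=T
#5 (p=12) -> B1->F, B3->S, B2->T, B4->F, B5->T, B6->F, B7->T, B8->F, B10->E, B9->T; covered: B1=F, B2=T, B3=S, B4=F, B5=T, B6=F, B7=T, B8=F, B9=T, B10=E
#6 (p=5) -> B1->F, B3->E, B2->F, B4->T, B6->F, B7->T, B8->T; covered: B1=F, B2=F, B3=E, B4=T, B6=F, B7=T, B8=T
#7 (p=25) -> B1->T, B4->T, B6->F, B7->T, B8->F, B10->S, B9->T; covered: B1=T, B4=T, B6=F, B7=T, B8=F, B9=T, B10=S
#8 (p=26) -> B1->T, B4->F, B5->F, B6->F, B7->T, B8->F, B10->S, B9->T; covered: B1=T, B4=F, B5=F, B6=F, B7=T, B8=F, B9=T, B10=S
#9 (p=13) -> B1->F, B3->S, B2->T, B4->F, B5->T, B6->F, B7->T, B8->F, B10->E, B9->F; covered: B1=F, B2=T, B3=S, B4=F, B5=T, B6=F, B7=T, B8=F, B9=F, B10=E
#10 (p=10) -> B1->F, B3->S, B2->T, B4->T, B6->F, B7->F, B8->F, B10->E, B9->T; covered: B1=F, B2=T, B3=S, B4=T, B6=F, B7=F, B8=F, B9=T, B10=E
the full pool covers 19 outcomes: B1=T, B1=F, B2=T, B2=F, B3=S, B3=E, B4=T, B4=F, B5=T, B5=F, B6=F, B7=T, B7=F, B8=T, B8=F, B9=T, B9=F, B10=S, B10=E
every size-1 subset falls short of the 19 outcomes (best: 10/19)
every size-2 subset falls short of the 19 outcomes (best: 14/19)
every size-3 subset falls short of the 19 outcomes (best: 18/19)
size 4: inputs {6, 8, 9, 10} cover all 19 outcomes, and no lexicographically smaller subset of this size does
Answer: 6, 8, 9, 10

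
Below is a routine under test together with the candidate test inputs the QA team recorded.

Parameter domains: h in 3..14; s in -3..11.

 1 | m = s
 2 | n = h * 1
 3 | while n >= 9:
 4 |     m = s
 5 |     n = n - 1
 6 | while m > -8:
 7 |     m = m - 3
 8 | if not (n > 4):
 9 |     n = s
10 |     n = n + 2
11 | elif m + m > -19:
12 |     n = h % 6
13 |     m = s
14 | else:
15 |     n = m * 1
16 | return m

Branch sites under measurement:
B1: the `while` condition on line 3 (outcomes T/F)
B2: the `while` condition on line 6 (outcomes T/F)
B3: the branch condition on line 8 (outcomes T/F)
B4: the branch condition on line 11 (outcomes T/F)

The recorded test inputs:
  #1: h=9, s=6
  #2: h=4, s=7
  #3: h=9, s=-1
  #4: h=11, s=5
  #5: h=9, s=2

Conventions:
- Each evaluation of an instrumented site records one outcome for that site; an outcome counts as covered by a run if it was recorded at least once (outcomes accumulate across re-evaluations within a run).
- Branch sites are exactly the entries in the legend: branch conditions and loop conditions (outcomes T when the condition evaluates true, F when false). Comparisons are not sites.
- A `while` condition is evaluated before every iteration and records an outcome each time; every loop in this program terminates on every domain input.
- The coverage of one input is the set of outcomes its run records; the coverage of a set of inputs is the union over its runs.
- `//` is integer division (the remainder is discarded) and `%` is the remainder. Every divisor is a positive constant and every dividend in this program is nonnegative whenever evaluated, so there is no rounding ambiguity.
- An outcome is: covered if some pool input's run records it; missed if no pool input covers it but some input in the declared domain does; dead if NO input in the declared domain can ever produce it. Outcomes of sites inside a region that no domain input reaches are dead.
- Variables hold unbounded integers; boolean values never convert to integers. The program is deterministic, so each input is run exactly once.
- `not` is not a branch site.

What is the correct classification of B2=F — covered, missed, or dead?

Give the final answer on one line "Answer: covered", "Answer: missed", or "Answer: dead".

B2=F is recorded by pool input(s) 1, 2, 3, 4, 5 -> covered

Answer: covered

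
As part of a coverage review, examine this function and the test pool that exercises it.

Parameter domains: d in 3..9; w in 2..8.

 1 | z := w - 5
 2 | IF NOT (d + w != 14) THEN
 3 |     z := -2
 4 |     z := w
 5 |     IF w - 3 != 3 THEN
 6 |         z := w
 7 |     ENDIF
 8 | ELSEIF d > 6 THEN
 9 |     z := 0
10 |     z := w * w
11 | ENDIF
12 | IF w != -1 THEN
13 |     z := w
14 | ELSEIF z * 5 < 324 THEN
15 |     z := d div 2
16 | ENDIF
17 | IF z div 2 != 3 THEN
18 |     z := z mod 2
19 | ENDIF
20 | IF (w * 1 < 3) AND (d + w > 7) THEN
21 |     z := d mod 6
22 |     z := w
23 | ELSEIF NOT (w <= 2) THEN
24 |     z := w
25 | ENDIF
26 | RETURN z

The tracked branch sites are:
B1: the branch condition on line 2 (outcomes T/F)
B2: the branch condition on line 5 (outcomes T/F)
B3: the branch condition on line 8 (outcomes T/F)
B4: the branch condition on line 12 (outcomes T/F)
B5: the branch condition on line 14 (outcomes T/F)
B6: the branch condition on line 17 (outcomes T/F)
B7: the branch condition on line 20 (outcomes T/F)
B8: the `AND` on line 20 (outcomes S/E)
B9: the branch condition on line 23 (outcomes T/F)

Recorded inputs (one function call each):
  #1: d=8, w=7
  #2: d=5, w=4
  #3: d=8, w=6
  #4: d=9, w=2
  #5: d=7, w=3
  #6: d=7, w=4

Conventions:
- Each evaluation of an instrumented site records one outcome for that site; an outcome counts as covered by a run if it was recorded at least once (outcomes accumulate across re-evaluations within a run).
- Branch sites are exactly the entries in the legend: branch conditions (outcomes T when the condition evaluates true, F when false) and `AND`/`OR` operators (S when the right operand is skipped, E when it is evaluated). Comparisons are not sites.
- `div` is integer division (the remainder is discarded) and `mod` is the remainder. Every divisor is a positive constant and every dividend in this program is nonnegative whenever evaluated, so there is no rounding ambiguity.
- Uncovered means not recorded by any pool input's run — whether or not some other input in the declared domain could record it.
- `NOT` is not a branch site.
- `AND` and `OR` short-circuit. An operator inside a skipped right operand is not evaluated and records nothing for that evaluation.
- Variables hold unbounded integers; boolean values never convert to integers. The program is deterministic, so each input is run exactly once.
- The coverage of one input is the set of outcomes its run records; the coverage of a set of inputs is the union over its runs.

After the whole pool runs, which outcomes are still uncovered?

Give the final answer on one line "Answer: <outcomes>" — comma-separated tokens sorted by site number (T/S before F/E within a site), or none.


#1 (d=8, w=7) -> B1->F, B3->T, B4->T, B6->F, B8->S, B7->F, B9->T; covered: B1=F, B3=T, B4=T, B6=F, B7=F, B8=S, B9=T
#2 (d=5, w=4) -> B1->F, B3->F, B4->T, B6->T, B8->S, B7->F, B9->T; covered: B1=F, B3=F, B4=T, B6=T, B7=F, B8=S, B9=T
#3 (d=8, w=6) -> B1->T, B2->F, B4->T, B6->F, B8->S, B7->F, B9->T; covered: B1=T, B2=F, B4=T, B6=F, B7=F, B8=S, B9=T
#4 (d=9, w=2) -> B1->F, B3->T, B4->T, B6->T, B8->E, B7->T; covered: B1=F, B3=T, B4=T, B6=T, B7=T, B8=E
#5 (d=7, w=3) -> B1->F, B3->T, B4->T, B6->T, B8->S, B7->F, B9->T; covered: B1=F, B3=T, B4=T, B6=T, B7=F, B8=S, B9=T
#6 (d=7, w=4) -> B1->F, B3->T, B4->T, B6->T, B8->S, B7->F, B9->T; covered: B1=F, B3=T, B4=T, B6=T, B7=F, B8=S, B9=T
union over the pool: B1=T, B1=F, B2=F, B3=T, B3=F, B4=T, B6=T, B6=F, B7=T, B7=F, B8=S, B8=E, B9=T
uncovered (5 of 18): B2=T, B4=F, B5=T, B5=F, B9=F
Answer: B2=T, B4=F, B5=T, B5=F, B9=F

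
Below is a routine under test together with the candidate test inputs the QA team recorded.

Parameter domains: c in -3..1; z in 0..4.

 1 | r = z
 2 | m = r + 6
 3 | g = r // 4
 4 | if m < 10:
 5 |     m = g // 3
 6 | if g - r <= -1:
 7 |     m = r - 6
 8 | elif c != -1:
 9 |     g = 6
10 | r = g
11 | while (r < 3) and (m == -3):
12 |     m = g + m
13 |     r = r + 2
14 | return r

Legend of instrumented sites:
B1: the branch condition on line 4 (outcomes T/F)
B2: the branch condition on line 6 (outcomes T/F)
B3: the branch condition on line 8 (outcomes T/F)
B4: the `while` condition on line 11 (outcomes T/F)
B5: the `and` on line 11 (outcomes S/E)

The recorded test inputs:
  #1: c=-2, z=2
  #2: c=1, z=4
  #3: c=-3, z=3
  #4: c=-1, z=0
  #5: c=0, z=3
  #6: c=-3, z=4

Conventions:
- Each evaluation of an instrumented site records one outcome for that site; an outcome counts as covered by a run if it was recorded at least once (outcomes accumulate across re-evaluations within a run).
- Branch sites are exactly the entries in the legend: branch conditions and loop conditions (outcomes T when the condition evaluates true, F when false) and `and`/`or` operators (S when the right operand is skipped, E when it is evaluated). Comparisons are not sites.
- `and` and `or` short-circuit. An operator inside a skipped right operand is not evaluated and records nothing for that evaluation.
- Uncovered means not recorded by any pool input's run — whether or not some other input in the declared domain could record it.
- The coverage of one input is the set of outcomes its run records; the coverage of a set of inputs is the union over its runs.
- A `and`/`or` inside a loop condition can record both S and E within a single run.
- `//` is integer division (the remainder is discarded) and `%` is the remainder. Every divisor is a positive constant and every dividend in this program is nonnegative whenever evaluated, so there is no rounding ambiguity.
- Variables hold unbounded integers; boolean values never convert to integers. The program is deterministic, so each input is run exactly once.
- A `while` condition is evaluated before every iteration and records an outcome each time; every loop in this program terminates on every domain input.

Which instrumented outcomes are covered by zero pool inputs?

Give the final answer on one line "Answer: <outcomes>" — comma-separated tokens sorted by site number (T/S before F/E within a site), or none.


test 1 (c=-2, z=2) hits B1=T, B2=T, B4=F, B5=E
test 2 (c=1, z=4) hits B1=F, B2=T, B4=F, B5=E
test 3 (c=-3, z=3) hits B1=T, B2=T, B4=T, B4=F, B5=S, B5=E
test 4 (c=-1, z=0) hits B1=T, B2=F, B3=F, B4=F, B5=E
test 5 (c=0, z=3) hits B1=T, B2=T, B4=T, B4=F, B5=S, B5=E
test 6 (c=-3, z=4) hits B1=F, B2=T, B4=F, B5=E
union over the pool: B1=T, B1=F, B2=T, B2=F, B3=F, B4=T, B4=F, B5=S, B5=E
uncovered (1 of 10): B3=T
Answer: B3=T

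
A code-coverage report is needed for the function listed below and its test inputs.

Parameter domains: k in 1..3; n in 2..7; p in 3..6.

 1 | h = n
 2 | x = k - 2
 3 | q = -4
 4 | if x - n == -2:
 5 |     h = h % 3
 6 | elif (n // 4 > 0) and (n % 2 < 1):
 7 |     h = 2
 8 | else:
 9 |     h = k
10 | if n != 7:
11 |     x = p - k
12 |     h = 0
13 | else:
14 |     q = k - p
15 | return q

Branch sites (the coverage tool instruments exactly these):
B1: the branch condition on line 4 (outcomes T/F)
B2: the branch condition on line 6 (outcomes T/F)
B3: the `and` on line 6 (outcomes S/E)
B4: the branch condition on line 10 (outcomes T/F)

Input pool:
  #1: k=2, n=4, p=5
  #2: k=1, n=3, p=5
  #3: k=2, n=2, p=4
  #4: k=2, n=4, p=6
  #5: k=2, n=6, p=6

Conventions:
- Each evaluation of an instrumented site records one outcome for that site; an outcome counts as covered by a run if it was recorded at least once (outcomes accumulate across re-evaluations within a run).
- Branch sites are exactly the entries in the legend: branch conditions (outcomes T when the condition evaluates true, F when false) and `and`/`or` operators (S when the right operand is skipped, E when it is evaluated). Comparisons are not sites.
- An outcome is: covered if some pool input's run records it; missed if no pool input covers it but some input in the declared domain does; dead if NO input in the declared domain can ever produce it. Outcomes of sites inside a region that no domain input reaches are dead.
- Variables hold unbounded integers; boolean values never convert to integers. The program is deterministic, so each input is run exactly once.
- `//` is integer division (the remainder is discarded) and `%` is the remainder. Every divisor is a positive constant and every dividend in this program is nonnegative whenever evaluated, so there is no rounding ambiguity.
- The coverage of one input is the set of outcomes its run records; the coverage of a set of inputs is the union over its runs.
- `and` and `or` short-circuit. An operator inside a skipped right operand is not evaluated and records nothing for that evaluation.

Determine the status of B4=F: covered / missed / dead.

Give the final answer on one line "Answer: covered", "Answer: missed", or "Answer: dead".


no pool input records B4=F
but domain input (k=1, n=7, p=3) does record it -> reachable, so missed
Answer: missed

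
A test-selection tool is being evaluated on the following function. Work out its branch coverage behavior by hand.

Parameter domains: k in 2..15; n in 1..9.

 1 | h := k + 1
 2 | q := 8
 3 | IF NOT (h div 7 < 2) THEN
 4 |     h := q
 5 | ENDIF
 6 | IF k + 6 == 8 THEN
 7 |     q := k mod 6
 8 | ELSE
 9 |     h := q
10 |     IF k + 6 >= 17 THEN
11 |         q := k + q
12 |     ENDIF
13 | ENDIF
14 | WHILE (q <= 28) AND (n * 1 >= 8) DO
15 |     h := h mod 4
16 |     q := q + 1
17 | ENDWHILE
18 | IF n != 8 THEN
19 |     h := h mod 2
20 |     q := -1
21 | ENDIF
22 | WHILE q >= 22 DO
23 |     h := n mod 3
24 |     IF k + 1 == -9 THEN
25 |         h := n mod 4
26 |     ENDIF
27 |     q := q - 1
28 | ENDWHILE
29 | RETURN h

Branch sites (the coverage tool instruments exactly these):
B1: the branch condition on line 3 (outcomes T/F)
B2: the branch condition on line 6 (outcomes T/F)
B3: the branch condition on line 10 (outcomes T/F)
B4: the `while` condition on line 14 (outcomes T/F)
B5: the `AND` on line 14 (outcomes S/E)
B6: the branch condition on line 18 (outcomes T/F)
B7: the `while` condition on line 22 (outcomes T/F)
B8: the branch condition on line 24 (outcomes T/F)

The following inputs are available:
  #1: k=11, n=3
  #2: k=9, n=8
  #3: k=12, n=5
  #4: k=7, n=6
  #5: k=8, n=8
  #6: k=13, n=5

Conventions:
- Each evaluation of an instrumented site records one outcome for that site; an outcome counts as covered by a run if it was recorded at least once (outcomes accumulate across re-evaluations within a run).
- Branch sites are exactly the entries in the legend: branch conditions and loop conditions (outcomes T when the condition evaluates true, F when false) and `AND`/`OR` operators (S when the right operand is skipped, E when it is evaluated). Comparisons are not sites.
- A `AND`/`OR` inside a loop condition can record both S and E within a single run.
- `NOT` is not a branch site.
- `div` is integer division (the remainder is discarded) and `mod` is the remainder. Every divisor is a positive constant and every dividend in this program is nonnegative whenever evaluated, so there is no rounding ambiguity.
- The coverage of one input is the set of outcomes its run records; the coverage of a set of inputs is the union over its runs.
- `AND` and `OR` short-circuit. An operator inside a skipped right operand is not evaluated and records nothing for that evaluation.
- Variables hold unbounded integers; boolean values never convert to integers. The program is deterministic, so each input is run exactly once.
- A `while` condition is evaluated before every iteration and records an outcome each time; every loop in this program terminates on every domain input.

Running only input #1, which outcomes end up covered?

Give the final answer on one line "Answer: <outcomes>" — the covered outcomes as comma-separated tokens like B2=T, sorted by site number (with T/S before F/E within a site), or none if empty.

Simulating input #1 (k=11, n=3) step by step:
  B1->F, B2->F, B3->T, B5->E, B4->F, B6->T, B7->F
distinct outcomes covered: B1=F, B2=F, B3=T, B4=F, B5=E, B6=T, B7=F

Answer: B1=F, B2=F, B3=T, B4=F, B5=E, B6=T, B7=F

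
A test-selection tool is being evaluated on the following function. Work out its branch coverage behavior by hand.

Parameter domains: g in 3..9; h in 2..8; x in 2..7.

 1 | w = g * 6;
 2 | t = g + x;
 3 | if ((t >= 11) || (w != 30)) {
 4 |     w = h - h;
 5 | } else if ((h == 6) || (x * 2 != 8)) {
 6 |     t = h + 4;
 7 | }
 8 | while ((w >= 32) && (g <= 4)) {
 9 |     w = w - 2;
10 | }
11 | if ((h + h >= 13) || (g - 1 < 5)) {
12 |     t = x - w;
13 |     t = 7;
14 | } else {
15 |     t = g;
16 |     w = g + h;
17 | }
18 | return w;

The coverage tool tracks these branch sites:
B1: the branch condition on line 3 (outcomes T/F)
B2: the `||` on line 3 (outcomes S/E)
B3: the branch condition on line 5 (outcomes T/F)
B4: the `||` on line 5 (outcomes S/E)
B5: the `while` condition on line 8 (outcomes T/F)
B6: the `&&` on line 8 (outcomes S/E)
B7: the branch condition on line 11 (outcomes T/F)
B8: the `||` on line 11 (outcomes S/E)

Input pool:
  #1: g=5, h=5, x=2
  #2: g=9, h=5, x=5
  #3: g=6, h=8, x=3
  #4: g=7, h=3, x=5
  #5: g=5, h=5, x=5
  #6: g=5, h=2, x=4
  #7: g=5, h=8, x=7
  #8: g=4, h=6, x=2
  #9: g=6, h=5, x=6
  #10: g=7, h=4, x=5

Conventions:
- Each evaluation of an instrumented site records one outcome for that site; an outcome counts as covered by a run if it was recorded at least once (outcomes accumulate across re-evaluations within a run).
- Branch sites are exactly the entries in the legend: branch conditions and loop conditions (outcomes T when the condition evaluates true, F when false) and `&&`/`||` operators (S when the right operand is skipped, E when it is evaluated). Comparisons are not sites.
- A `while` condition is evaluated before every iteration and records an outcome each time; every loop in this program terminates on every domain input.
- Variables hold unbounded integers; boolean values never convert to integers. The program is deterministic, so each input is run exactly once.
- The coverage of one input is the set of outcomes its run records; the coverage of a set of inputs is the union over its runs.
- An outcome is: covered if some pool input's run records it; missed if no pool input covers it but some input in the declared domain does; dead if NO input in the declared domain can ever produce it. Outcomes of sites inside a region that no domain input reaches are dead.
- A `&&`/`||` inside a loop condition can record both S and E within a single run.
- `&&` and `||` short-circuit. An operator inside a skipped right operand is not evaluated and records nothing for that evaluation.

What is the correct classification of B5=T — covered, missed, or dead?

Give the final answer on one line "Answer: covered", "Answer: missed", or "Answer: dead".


no pool input records B5=T
checking all 294 inputs in the declared domain: B5=T is never recorded -> dead
Answer: dead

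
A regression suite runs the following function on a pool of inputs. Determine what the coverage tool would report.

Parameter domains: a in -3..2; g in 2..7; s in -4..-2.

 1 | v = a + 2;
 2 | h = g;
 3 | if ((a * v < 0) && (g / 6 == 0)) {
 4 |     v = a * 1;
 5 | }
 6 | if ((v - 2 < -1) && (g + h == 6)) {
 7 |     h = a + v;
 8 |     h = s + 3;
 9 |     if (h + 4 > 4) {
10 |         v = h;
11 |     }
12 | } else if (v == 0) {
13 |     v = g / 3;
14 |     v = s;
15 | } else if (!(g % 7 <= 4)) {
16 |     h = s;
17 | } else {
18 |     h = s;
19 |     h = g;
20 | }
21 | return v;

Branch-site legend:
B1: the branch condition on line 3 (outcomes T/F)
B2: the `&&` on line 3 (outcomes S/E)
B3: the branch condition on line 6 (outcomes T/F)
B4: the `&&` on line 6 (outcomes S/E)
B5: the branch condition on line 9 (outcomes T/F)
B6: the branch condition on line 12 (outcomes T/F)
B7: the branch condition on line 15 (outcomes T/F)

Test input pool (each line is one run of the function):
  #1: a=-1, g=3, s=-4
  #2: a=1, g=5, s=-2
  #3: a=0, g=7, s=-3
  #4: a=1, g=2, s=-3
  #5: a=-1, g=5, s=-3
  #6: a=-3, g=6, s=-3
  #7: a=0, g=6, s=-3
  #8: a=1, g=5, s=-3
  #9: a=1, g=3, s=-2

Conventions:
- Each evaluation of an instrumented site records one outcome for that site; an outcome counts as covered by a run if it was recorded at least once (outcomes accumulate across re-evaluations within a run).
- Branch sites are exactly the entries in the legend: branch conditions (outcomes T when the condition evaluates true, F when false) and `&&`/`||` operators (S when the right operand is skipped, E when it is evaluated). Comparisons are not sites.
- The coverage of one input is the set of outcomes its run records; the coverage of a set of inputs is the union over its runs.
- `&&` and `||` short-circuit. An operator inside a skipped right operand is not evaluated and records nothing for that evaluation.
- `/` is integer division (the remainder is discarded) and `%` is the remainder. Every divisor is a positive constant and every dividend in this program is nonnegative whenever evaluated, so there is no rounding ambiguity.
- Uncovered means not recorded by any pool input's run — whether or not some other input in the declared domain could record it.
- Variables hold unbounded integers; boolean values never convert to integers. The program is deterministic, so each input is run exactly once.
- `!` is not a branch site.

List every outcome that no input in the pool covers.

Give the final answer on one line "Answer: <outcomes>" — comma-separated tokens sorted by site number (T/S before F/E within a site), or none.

input #1, a=-1, g=3, s=-4: events B2->E, B1->T, B4->E, B3->T, B5->F; outcomes B1=T, B2=E, B3=T, B4=E, B5=F
input #2, a=1, g=5, s=-2: events B2->S, B1->F, B4->S, B3->F, B6->F, B7->T; outcomes B1=F, B2=S, B3=F, B4=S, B6=F, B7=T
input #3, a=0, g=7, s=-3: events B2->S, B1->F, B4->S, B3->F, B6->F, B7->F; outcomes B1=F, B2=S, B3=F, B4=S, B6=F, B7=F
input #4, a=1, g=2, s=-3: events B2->S, B1->F, B4->S, B3->F, B6->F, B7->F; outcomes B1=F, B2=S, B3=F, B4=S, B6=F, B7=F
input #5, a=-1, g=5, s=-3: events B2->E, B1->T, B4->E, B3->F, B6->F, B7->T; outcomes B1=T, B2=E, B3=F, B4=E, B6=F, B7=T
input #6, a=-3, g=6, s=-3: events B2->S, B1->F, B4->E, B3->F, B6->F, B7->T; outcomes B1=F, B2=S, B3=F, B4=E, B6=F, B7=T
input #7, a=0, g=6, s=-3: events B2->S, B1->F, B4->S, B3->F, B6->F, B7->T; outcomes B1=F, B2=S, B3=F, B4=S, B6=F, B7=T
input #8, a=1, g=5, s=-3: events B2->S, B1->F, B4->S, B3->F, B6->F, B7->T; outcomes B1=F, B2=S, B3=F, B4=S, B6=F, B7=T
input #9, a=1, g=3, s=-2: events B2->S, B1->F, B4->S, B3->F, B6->F, B7->F; outcomes B1=F, B2=S, B3=F, B4=S, B6=F, B7=F
union over the pool: B1=T, B1=F, B2=S, B2=E, B3=T, B3=F, B4=S, B4=E, B5=F, B6=F, B7=T, B7=F
uncovered (2 of 14): B5=T, B6=T

Answer: B5=T, B6=T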